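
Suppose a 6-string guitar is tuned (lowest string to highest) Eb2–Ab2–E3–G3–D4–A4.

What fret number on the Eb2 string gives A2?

A2 is 6 semitones above the open Eb2 (Eb–E–F–Gb–G–Ab–A), so it sits at fret 6.

6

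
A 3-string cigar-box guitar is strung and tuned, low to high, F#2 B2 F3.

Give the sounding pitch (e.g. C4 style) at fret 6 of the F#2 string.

C3

The open F#2 string plus 6 semitones: F#–G–G#–A–A#–B–C.
The walk passes from B into C once, so the octave number goes from 2 to 3.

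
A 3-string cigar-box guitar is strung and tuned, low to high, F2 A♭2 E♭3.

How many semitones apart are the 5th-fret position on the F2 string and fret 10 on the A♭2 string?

F2 at fret 5 → B♭2 (MIDI 46); A♭2 at fret 10 → G♭3 (MIDI 54).
46 − 54 = -8, so the two pitches are 8 semitones apart, with G♭3 the higher.

8 semitones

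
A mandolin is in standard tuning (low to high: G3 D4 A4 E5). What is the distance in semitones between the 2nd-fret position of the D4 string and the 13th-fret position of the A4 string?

18 semitones

D4 at fret 2 → E4 (MIDI 64); A4 at fret 13 → A#5 (MIDI 82).
64 − 82 = -18, so the two pitches are 18 semitones apart, with A#5 the higher.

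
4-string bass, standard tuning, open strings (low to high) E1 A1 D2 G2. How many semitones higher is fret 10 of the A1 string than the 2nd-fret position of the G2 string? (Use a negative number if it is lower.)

-2 semitones

A1 at fret 10 → G2 (MIDI 43); G2 at fret 2 → A2 (MIDI 45).
43 − 45 = -2, so the two pitches are 2 semitones apart.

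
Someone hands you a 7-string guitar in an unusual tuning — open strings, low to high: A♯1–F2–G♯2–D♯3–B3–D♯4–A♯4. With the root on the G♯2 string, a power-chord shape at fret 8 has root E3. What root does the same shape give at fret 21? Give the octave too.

Moving from fret 8 to fret 21 shifts the root by 13 semitones.
E3 up 13 semitones is F4.

F4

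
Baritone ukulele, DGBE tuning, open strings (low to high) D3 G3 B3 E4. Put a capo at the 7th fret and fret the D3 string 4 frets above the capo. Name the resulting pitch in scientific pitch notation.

The capo raises the open D3 by 7 semitones to A3; fretting 4 more gives D3 + 7 + 4 = D3 + 11 semitones = C#4.
(Also written Db.)

C#4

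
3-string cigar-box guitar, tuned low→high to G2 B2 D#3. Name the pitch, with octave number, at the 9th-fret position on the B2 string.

B2 is MIDI 47. Adding 9 gives 56, which is G#3.
(Equivalently spelled Ab3.)

G#3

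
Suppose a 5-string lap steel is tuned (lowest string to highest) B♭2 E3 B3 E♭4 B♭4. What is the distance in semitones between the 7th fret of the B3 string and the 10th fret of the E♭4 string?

B3 at fret 7 → G♭4 (MIDI 66); E♭4 at fret 10 → D♭5 (MIDI 73).
66 − 73 = -7, so the two pitches are 7 semitones apart, with D♭5 the higher.

7 semitones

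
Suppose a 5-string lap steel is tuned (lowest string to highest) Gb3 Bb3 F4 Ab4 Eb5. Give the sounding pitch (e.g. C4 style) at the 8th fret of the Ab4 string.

E5

Ab4 is MIDI 68. Adding 8 gives 76, which is E5.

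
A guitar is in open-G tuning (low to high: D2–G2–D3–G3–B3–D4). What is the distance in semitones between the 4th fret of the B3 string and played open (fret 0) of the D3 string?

B3 at fret 4 → D#4 (MIDI 63); D3 at fret 0 → D3 (MIDI 50).
63 − 50 = 13, so the two pitches are 13 semitones apart, with D#4 the higher.

13 semitones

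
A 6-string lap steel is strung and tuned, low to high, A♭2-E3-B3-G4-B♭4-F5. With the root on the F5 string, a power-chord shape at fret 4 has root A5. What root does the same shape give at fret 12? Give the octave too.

F6

Moving from fret 4 to fret 12 shifts the root by 8 semitones.
A5 up 8 semitones is F6.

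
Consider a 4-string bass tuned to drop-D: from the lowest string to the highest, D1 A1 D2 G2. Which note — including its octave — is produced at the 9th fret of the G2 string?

Each fret is one semitone, so G2 + 9 = E3.

E3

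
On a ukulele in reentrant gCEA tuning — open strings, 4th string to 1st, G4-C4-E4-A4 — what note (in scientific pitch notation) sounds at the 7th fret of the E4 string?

B4

The open E4 string plus 7 semitones: E–F–F#–G–G#–A–A#–B.
No B→C boundary is crossed, so the octave stays at 4.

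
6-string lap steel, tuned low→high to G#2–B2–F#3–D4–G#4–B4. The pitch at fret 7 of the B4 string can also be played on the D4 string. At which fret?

B4 at fret 7 is B4 + 7 semitones = F#5.
The open D4 string is 9 semitones below the open B4, so the same pitch on the D4 string lies at fret 7 + 9 = 16.

16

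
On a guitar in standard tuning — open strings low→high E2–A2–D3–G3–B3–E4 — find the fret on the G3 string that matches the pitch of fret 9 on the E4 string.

18

E4 at fret 9 is E4 + 9 semitones = C♯5.
The open G3 string is 9 semitones below the open E4, so the same pitch on the G3 string lies at fret 9 + 9 = 18.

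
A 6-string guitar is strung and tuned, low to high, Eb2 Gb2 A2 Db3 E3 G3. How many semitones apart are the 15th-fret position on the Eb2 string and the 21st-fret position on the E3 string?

Eb2 at fret 15 → Gb3 (MIDI 54); E3 at fret 21 → Db5 (MIDI 73).
54 − 73 = -19, so the two pitches are 19 semitones apart, with Db5 the higher.

19 semitones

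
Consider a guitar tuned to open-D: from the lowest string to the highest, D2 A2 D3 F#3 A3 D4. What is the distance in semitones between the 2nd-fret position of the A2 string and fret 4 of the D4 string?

A2 at fret 2 → B2 (MIDI 47); D4 at fret 4 → F#4 (MIDI 66).
47 − 66 = -19, so the two pitches are 19 semitones apart, with F#4 the higher.

19 semitones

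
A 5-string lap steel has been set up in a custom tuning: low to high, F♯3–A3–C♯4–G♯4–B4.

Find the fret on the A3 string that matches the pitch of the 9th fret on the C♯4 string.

Fret 9 on C♯4 is MIDI 61 + 9 = 70 (A♯4). On the A3 string (open MIDI 57), that pitch is 70 − 57 = fret 13.

13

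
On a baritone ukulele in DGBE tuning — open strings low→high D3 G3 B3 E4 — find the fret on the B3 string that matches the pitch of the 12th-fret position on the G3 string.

8

Fret 12 on G3 is MIDI 55 + 12 = 67 (G4). On the B3 string (open MIDI 59), that pitch is 67 − 59 = fret 8.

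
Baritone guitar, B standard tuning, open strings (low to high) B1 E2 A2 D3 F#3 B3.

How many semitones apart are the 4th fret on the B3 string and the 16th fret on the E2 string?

B3 at fret 4 → D#4 (MIDI 63); E2 at fret 16 → G#3 (MIDI 56).
63 − 56 = 7, so the two pitches are 7 semitones apart, with D#4 the higher.

7 semitones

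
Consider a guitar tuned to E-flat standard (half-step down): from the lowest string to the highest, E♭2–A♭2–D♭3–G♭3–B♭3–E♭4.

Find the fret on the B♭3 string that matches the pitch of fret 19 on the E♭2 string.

0

E♭2 at fret 19 is E♭2 + 19 semitones = B♭3.
The open B♭3 string is 19 semitones above the open E♭2, so the same pitch on the B♭3 string lies at fret 19 − 19 = 0.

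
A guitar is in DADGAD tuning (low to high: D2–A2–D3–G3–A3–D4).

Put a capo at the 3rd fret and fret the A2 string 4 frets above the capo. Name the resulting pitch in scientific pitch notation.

E3

The capo raises the open A2 by 3 semitones to C3; fretting 4 more gives A2 + 3 + 4 = A2 + 7 semitones = E3.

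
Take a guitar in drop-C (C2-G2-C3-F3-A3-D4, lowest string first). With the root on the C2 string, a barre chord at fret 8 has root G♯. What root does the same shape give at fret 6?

Moving from fret 8 to fret 6 shifts the root by -2 semitones.
G♯ down 2 semitones is F♯.

F♯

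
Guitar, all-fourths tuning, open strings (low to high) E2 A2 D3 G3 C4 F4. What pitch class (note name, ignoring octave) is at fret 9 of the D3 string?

Each fret is one semitone, so D3 + 9 = B.

B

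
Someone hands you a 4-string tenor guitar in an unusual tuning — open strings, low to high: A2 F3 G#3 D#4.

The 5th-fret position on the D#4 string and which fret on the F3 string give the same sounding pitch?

15

D#4 at fret 5 is D#4 + 5 semitones = G#4.
The open F3 string is 10 semitones below the open D#4, so the same pitch on the F3 string lies at fret 5 + 10 = 15.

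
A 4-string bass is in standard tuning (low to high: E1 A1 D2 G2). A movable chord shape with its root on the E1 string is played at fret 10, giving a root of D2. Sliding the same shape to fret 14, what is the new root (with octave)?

F#2

Moving from fret 10 to fret 14 shifts the root by 4 semitones.
D2 up 4 semitones is F#2.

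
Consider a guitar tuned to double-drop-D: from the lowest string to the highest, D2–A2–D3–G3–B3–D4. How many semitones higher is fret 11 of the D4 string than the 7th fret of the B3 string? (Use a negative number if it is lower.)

D4 at fret 11 → C♯5 (MIDI 73); B3 at fret 7 → F♯4 (MIDI 66).
73 − 66 = 7, so the two pitches are 7 semitones apart.

7 semitones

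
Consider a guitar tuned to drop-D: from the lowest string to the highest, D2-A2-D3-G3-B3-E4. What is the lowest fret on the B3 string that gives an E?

5

From B3, count semitones up the chromatic scale until reaching E: B–C–C#–D–D#–E — 5 steps.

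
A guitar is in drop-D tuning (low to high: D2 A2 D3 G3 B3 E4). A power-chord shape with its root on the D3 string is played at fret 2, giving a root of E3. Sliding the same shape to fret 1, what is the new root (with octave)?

Moving from fret 2 to fret 1 shifts the root by -1 semitone.
E3 down 1 semitone is D♯3.

D♯3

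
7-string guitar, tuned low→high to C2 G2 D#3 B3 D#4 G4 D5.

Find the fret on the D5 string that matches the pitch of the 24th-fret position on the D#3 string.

1

Fret 24 on D#3 is MIDI 51 + 24 = 75 (D#5). On the D5 string (open MIDI 74), that pitch is 75 − 74 = fret 1.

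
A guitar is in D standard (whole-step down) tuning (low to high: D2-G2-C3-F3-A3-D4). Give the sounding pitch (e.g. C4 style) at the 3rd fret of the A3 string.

The open A3 string plus 3 semitones: A–A#–B–C.
The walk passes from B into C once, so the octave number goes from 3 to 4.

C4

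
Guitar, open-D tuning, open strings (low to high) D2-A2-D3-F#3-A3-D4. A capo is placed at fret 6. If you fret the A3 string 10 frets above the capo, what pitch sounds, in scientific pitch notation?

C#5

The capo raises the open A3 by 6 semitones to D#4; fretting 10 more gives A3 + 6 + 10 = A3 + 16 semitones = C#5.
(Also written Db.)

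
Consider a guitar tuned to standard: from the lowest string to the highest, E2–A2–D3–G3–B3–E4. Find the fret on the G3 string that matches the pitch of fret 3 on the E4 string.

Fret 3 on E4 is MIDI 64 + 3 = 67 (G4). On the G3 string (open MIDI 55), that pitch is 67 − 55 = fret 12.

12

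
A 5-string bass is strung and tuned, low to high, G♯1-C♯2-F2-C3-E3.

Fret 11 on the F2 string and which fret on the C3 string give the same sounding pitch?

Fret 11 on F2 is MIDI 41 + 11 = 52 (E3). On the C3 string (open MIDI 48), that pitch is 52 − 48 = fret 4.

4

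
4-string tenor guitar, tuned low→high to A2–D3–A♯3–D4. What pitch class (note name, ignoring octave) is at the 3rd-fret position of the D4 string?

D4 is MIDI 62. Adding 3 gives 65; 65 mod 12 = 5, i.e. F.

F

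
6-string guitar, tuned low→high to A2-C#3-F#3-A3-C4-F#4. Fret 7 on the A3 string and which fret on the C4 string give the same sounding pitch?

4

Fret 7 on A3 is MIDI 57 + 7 = 64 (E4). On the C4 string (open MIDI 60), that pitch is 64 − 60 = fret 4.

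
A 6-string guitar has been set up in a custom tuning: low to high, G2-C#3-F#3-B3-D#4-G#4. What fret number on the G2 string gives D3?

D3 is 7 semitones above the open G2 (G–G#–A–A#–B–C–C#–D), so it sits at fret 7.

7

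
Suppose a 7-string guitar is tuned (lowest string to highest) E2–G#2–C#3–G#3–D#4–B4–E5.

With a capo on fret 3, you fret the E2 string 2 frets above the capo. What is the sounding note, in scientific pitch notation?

A2

The capo raises the open E2 by 3 semitones to G2; fretting 2 more gives E2 + 3 + 2 = E2 + 5 semitones = A2.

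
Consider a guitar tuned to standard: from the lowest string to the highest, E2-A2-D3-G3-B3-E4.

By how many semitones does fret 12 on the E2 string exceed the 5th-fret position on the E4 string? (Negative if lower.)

E2 at fret 12 → E3 (MIDI 52); E4 at fret 5 → A4 (MIDI 69).
52 − 69 = -17, so the two pitches are 17 semitones apart.

-17 semitones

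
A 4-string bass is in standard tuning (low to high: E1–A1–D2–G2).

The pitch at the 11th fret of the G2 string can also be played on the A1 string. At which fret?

21

G2 at fret 11 is G2 + 11 semitones = F#3.
The open A1 string is 10 semitones below the open G2, so the same pitch on the A1 string lies at fret 11 + 10 = 21.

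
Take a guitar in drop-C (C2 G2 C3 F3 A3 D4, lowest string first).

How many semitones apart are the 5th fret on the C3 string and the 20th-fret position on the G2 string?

10 semitones

C3 at fret 5 → F3 (MIDI 53); G2 at fret 20 → D♯4 (MIDI 63).
53 − 63 = -10, so the two pitches are 10 semitones apart, with D♯4 the higher.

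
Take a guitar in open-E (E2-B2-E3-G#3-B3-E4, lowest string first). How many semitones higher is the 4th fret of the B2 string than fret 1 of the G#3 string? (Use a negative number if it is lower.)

-6 semitones

B2 at fret 4 → D#3 (MIDI 51); G#3 at fret 1 → A3 (MIDI 57).
51 − 57 = -6, so the two pitches are 6 semitones apart.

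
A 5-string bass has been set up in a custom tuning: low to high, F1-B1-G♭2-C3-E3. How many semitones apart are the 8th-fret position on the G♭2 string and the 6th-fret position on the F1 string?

G♭2 at fret 8 → D3 (MIDI 50); F1 at fret 6 → B1 (MIDI 35).
50 − 35 = 15, so the two pitches are 15 semitones apart, with D3 the higher.

15 semitones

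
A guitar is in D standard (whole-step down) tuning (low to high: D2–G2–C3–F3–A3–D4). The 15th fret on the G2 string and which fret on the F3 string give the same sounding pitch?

5

G2 at fret 15 is G2 + 15 semitones = A♯3.
The open F3 string is 10 semitones above the open G2, so the same pitch on the F3 string lies at fret 15 − 10 = 5.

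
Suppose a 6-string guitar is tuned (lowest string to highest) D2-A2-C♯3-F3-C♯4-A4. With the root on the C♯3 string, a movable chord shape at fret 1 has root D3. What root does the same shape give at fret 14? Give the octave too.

D♯4

Moving from fret 1 to fret 14 shifts the root by 13 semitones.
D3 up 13 semitones is D♯4.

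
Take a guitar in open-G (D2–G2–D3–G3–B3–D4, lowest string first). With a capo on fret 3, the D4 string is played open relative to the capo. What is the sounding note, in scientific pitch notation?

F4

The capo raises the open D4 by 3 semitones to F4; fretting 0 more gives D4 + 3 + 0 = D4 + 3 semitones = F4.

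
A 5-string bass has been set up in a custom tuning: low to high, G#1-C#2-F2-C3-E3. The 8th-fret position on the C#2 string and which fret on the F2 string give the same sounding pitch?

C#2 at fret 8 is C#2 + 8 semitones = A2.
The open F2 string is 4 semitones above the open C#2, so the same pitch on the F2 string lies at fret 8 − 4 = 4.

4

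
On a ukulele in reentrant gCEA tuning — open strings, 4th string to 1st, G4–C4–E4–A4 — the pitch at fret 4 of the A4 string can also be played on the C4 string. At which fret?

A4 at fret 4 is A4 + 4 semitones = C♯5.
The open C4 string is 9 semitones below the open A4, so the same pitch on the C4 string lies at fret 4 + 9 = 13.

13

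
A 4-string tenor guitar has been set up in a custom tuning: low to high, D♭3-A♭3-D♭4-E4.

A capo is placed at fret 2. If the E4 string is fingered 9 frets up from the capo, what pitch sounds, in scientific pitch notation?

The capo raises the open E4 by 2 semitones to G♭4; fretting 9 more gives E4 + 2 + 9 = E4 + 11 semitones = E♭5.

E♭5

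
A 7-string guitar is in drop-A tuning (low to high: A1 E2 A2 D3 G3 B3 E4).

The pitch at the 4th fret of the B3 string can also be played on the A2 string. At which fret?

18

B3 at fret 4 is B3 + 4 semitones = D#4.
The open A2 string is 14 semitones below the open B3, so the same pitch on the A2 string lies at fret 4 + 14 = 18.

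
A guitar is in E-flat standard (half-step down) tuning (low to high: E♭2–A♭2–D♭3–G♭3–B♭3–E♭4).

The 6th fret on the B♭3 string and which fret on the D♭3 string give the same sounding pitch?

15

Fret 6 on B♭3 is MIDI 58 + 6 = 64 (E4). On the D♭3 string (open MIDI 49), that pitch is 64 − 49 = fret 15.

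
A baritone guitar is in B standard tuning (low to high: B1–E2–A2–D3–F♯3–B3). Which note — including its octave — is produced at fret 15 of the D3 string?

F4

The open D3 string plus 15 semitones: D–D#–E–F–…–D#–E–F.
The walk passes from B into C once, so the octave number goes from 3 to 4.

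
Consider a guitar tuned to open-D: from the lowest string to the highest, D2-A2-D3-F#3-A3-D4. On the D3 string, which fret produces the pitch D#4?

13

D#4 is 13 semitones above the open D3 (D–D#–E–F–…–C#–D–D#), so it sits at fret 13.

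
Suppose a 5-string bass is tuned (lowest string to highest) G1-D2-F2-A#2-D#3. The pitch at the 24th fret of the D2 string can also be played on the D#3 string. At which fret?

D2 at fret 24 is D2 + 24 semitones = D4.
The open D#3 string is 13 semitones above the open D2, so the same pitch on the D#3 string lies at fret 24 − 13 = 11.

11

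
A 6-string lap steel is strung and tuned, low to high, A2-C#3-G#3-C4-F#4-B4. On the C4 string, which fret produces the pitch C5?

C5 is 12 semitones above the open C4 (C–C#–D–D#–…–A#–B–C), so it sits at fret 12.

12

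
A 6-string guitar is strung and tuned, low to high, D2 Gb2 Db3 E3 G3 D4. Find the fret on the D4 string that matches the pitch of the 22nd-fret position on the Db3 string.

Fret 22 on Db3 is MIDI 49 + 22 = 71 (B4). On the D4 string (open MIDI 62), that pitch is 71 − 62 = fret 9.

9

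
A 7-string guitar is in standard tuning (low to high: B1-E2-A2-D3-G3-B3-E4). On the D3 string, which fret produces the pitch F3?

F3 is 3 semitones above the open D3 (D–D#–E–F), so it sits at fret 3.

3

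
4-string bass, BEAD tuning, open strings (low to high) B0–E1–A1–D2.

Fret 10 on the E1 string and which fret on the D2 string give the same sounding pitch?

Fret 10 on E1 is MIDI 28 + 10 = 38 (D2). On the D2 string (open MIDI 38), that pitch is 38 − 38 = fret 0.

0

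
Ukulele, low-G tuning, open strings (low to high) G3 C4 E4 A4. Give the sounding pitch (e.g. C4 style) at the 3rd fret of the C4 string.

C4 is MIDI 60. Adding 3 gives 63, which is D#4.
(Equivalently spelled Eb4.)

D#4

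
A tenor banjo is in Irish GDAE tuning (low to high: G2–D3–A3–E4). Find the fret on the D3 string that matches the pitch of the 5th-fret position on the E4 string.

19

E4 at fret 5 is E4 + 5 semitones = A4.
The open D3 string is 14 semitones below the open E4, so the same pitch on the D3 string lies at fret 5 + 14 = 19.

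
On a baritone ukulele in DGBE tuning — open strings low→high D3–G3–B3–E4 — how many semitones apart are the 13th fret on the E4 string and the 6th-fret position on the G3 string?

E4 at fret 13 → F5 (MIDI 77); G3 at fret 6 → C#4 (MIDI 61).
77 − 61 = 16, so the two pitches are 16 semitones apart, with F5 the higher.

16 semitones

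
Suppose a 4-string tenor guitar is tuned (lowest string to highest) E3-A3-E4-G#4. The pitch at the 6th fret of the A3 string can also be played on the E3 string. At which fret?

11

A3 at fret 6 is A3 + 6 semitones = D#4.
The open E3 string is 5 semitones below the open A3, so the same pitch on the E3 string lies at fret 6 + 5 = 11.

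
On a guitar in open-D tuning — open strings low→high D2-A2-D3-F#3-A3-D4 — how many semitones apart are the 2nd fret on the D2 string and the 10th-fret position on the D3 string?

20 semitones

D2 at fret 2 → E2 (MIDI 40); D3 at fret 10 → C4 (MIDI 60).
40 − 60 = -20, so the two pitches are 20 semitones apart, with C4 the higher.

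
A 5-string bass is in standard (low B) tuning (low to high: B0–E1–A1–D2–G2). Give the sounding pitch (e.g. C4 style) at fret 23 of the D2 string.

The open D2 string plus 23 semitones: D–D#–E–F–…–B–C–C#.
The walk passes from B into C 2 times, so the octave number goes from 2 to 4.
(Equivalently spelled Db4.)

C#4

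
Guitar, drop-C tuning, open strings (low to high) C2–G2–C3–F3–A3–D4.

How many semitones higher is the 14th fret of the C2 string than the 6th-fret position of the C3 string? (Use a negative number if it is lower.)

-4 semitones

C2 at fret 14 → D3 (MIDI 50); C3 at fret 6 → F#3 (MIDI 54).
50 − 54 = -4, so the two pitches are 4 semitones apart.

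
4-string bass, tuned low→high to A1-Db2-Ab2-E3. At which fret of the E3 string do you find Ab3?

Ab3 is 4 semitones above the open E3 (E–F–Gb–G–Ab), so it sits at fret 4.

4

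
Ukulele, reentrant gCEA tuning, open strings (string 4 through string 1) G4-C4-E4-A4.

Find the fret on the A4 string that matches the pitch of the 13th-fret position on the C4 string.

4

C4 at fret 13 is C4 + 13 semitones = C♯5.
The open A4 string is 9 semitones above the open C4, so the same pitch on the A4 string lies at fret 13 − 9 = 4.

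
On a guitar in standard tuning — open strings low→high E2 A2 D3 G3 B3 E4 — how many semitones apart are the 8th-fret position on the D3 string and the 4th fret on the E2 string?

14 semitones

D3 at fret 8 → A#3 (MIDI 58); E2 at fret 4 → G#2 (MIDI 44).
58 − 44 = 14, so the two pitches are 14 semitones apart, with A#3 the higher.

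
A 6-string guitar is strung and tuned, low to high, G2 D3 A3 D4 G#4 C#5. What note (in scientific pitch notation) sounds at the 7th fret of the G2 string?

D3

G2 is MIDI 43. Adding 7 gives 50, which is D3.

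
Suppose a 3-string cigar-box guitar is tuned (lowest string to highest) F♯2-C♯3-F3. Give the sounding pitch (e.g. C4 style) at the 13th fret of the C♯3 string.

D4

The open C♯3 string plus 13 semitones: C#–D–D#–E–…–C–C#–D.
The walk passes from B into C once, so the octave number goes from 3 to 4.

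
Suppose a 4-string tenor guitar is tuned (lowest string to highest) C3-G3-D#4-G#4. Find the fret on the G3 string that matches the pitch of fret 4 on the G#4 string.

Fret 4 on G#4 is MIDI 68 + 4 = 72 (C5). On the G3 string (open MIDI 55), that pitch is 72 − 55 = fret 17.

17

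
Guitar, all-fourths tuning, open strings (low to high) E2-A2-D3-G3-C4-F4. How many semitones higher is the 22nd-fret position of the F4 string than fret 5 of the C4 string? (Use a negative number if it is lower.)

22 semitones

F4 at fret 22 → D#6 (MIDI 87); C4 at fret 5 → F4 (MIDI 65).
87 − 65 = 22, so the two pitches are 22 semitones apart.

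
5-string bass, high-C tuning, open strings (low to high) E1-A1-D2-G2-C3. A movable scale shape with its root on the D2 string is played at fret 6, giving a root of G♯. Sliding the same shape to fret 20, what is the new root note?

Moving from fret 6 to fret 20 shifts the root by 14 semitones.
G♯ up 14 semitones is A♯.

A♯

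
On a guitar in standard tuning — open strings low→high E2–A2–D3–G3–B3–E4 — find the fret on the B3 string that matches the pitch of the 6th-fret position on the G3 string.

2

Fret 6 on G3 is MIDI 55 + 6 = 61 (C#4). On the B3 string (open MIDI 59), that pitch is 61 − 59 = fret 2.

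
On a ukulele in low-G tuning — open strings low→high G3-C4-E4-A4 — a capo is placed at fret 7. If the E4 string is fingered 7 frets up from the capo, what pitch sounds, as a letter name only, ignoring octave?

F#

The capo raises the open E4 by 7 semitones to B4; fretting 7 more gives E4 + 7 + 7 = E4 + 14 semitones, landing on F#.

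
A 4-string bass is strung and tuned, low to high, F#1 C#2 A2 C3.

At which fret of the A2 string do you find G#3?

11

G#3 is 11 semitones above the open A2 (A–A#–B–C–…–F#–G–G#), so it sits at fret 11.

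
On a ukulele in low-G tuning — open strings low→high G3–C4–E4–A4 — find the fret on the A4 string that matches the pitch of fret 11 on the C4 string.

Fret 11 on C4 is MIDI 60 + 11 = 71 (B4). On the A4 string (open MIDI 69), that pitch is 71 − 69 = fret 2.

2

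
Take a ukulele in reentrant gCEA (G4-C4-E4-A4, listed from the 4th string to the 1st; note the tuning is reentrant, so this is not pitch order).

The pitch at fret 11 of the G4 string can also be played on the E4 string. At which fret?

14

G4 at fret 11 is G4 + 11 semitones = F♯5.
The open E4 string is 3 semitones below the open G4, so the same pitch on the E4 string lies at fret 11 + 3 = 14.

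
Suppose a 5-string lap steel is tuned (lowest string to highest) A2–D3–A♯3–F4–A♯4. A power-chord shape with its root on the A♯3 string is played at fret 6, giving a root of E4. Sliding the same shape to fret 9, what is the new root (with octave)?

Moving from fret 6 to fret 9 shifts the root by 3 semitones.
E4 up 3 semitones is G4.

G4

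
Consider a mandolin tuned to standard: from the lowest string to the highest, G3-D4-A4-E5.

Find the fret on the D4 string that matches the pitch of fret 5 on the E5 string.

19

Fret 5 on E5 is MIDI 76 + 5 = 81 (A5). On the D4 string (open MIDI 62), that pitch is 81 − 62 = fret 19.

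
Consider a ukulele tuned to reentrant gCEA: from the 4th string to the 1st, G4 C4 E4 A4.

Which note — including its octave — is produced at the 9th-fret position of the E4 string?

C#5

The open E4 string plus 9 semitones: E–F–F#–G–G#–A–A#–B–C–C#.
The walk passes from B into C once, so the octave number goes from 4 to 5.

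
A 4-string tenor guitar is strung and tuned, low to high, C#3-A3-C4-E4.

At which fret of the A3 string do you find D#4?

D#4 is 6 semitones above the open A3 (A–A#–B–C–C#–D–D#), so it sits at fret 6.

6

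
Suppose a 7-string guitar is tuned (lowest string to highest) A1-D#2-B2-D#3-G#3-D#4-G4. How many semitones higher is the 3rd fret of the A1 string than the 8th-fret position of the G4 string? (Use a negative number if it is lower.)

A1 at fret 3 → C2 (MIDI 36); G4 at fret 8 → D#5 (MIDI 75).
36 − 75 = -39, so the two pitches are 39 semitones apart.

-39 semitones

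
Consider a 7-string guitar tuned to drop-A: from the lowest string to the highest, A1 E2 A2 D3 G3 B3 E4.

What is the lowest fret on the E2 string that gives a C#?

9

From E2, count semitones up the chromatic scale until reaching C#: E–F–F#–G–G#–A–A#–B–C–C# — 9 steps.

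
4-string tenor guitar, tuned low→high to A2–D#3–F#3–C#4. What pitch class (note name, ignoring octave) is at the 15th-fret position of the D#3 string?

D#3 is MIDI 51. Adding 15 gives 66; 66 mod 12 = 6, i.e. F#.
(Equivalently spelled Gb.)

F#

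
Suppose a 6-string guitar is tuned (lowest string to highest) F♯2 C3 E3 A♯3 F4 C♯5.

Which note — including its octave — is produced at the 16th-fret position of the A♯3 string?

Each fret is one semitone, so A♯3 + 16 = D5.

D5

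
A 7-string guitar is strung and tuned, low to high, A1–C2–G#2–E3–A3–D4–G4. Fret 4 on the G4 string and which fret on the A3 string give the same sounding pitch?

G4 at fret 4 is G4 + 4 semitones = B4.
The open A3 string is 10 semitones below the open G4, so the same pitch on the A3 string lies at fret 4 + 10 = 14.

14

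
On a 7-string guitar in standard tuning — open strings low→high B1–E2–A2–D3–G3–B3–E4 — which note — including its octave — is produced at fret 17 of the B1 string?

Each fret is one semitone, so B1 + 17 = E3.

E3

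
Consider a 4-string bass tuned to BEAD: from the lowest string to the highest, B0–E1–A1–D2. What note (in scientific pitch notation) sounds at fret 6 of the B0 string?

B0 is MIDI 23. Adding 6 gives 29, which is F1.

F1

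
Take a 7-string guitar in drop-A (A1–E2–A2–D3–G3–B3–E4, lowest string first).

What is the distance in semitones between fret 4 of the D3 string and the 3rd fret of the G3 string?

D3 at fret 4 → F♯3 (MIDI 54); G3 at fret 3 → A♯3 (MIDI 58).
54 − 58 = -4, so the two pitches are 4 semitones apart, with A♯3 the higher.

4 semitones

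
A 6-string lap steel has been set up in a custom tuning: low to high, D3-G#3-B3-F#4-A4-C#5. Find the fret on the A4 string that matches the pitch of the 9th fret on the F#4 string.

6

F#4 at fret 9 is F#4 + 9 semitones = D#5.
The open A4 string is 3 semitones above the open F#4, so the same pitch on the A4 string lies at fret 9 − 3 = 6.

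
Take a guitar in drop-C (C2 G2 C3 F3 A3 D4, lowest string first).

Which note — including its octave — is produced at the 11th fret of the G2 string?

The open G2 string plus 11 semitones: G–G#–A–A#–…–E–F–F#.
The walk passes from B into C once, so the octave number goes from 2 to 3.

F#3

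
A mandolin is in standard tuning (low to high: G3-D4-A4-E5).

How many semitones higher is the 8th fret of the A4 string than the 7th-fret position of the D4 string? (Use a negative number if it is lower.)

8 semitones

A4 at fret 8 → F5 (MIDI 77); D4 at fret 7 → A4 (MIDI 69).
77 − 69 = 8, so the two pitches are 8 semitones apart.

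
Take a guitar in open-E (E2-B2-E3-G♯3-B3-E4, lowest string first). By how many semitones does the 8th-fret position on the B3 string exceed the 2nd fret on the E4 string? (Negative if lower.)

B3 at fret 8 → G4 (MIDI 67); E4 at fret 2 → F♯4 (MIDI 66).
67 − 66 = 1, so the two pitches are 1 semitone apart.

1 semitone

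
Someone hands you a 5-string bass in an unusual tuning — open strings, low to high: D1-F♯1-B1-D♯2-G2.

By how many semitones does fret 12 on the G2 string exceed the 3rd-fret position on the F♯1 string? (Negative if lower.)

G2 at fret 12 → G3 (MIDI 55); F♯1 at fret 3 → A1 (MIDI 33).
55 − 33 = 22, so the two pitches are 22 semitones apart.

22 semitones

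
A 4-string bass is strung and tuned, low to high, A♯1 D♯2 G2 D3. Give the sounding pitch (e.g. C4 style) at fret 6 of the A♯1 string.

E2

The open A♯1 string plus 6 semitones: A#–B–C–C#–D–D#–E.
The walk passes from B into C once, so the octave number goes from 1 to 2.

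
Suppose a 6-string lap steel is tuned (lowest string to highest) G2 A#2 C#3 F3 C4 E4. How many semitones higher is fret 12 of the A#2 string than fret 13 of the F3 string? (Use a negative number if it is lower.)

-8 semitones

A#2 at fret 12 → A#3 (MIDI 58); F3 at fret 13 → F#4 (MIDI 66).
58 − 66 = -8, so the two pitches are 8 semitones apart.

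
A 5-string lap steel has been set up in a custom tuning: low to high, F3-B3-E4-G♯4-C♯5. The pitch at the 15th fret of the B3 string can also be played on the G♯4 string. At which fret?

B3 at fret 15 is B3 + 15 semitones = D5.
The open G♯4 string is 9 semitones above the open B3, so the same pitch on the G♯4 string lies at fret 15 − 9 = 6.

6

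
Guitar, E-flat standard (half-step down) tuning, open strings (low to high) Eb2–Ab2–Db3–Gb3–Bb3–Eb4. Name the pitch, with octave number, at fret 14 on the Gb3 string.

Ab4

The open Gb3 string plus 14 semitones: Gb–G–Ab–A–…–Gb–G–Ab.
The walk passes from B into C once, so the octave number goes from 3 to 4.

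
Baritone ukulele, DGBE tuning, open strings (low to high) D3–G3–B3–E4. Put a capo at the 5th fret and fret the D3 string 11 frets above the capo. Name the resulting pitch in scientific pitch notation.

F#4

The capo raises the open D3 by 5 semitones to G3; fretting 11 more gives D3 + 5 + 11 = D3 + 16 semitones = F#4.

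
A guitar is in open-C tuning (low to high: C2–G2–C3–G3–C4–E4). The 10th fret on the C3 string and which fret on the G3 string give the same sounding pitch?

3

C3 at fret 10 is C3 + 10 semitones = A#3.
The open G3 string is 7 semitones above the open C3, so the same pitch on the G3 string lies at fret 10 − 7 = 3.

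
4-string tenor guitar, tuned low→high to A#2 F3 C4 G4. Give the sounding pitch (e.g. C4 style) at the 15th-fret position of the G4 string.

The open G4 string plus 15 semitones: G–G#–A–A#–…–G#–A–A#.
The walk passes from B into C once, so the octave number goes from 4 to 5.

A#5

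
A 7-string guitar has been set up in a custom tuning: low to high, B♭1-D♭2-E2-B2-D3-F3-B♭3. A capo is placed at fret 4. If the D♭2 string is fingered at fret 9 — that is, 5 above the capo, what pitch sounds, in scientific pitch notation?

B♭2

The capo raises the open D♭2 by 4 semitones to F2; fretting 5 more gives D♭2 + 4 + 5 = D♭2 + 9 semitones = B♭2.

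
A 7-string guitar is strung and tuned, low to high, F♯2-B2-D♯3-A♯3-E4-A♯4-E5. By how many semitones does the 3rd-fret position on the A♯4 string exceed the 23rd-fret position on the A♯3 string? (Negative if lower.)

A♯4 at fret 3 → C♯5 (MIDI 73); A♯3 at fret 23 → A5 (MIDI 81).
73 − 81 = -8, so the two pitches are 8 semitones apart.

-8 semitones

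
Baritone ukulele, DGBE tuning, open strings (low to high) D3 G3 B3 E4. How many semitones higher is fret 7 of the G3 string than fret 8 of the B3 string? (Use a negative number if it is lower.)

G3 at fret 7 → D4 (MIDI 62); B3 at fret 8 → G4 (MIDI 67).
62 − 67 = -5, so the two pitches are 5 semitones apart.

-5 semitones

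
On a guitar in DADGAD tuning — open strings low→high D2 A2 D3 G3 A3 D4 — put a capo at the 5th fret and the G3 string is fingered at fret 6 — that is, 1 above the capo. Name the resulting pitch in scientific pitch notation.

The capo raises the open G3 by 5 semitones to C4; fretting 1 more gives G3 + 5 + 1 = G3 + 6 semitones = C♯4.

C♯4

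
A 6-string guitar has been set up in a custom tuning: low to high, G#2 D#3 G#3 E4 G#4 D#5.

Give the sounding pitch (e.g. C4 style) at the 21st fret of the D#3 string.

C5

The open D#3 string plus 21 semitones: D#–E–F–F#–…–A#–B–C.
The walk passes from B into C 2 times, so the octave number goes from 3 to 5.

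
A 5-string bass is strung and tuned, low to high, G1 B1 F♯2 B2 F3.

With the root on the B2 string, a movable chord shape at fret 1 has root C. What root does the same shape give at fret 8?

G

Moving from fret 1 to fret 8 shifts the root by 7 semitones.
C up 7 semitones is G.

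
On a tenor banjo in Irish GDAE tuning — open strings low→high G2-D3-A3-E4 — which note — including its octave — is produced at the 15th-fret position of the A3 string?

C5

The open A3 string plus 15 semitones: A–A#–B–C–…–A#–B–C.
The walk passes from B into C 2 times, so the octave number goes from 3 to 5.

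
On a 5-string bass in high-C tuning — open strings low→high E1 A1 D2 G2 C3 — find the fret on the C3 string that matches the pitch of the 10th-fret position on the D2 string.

Fret 10 on D2 is MIDI 38 + 10 = 48 (C3). On the C3 string (open MIDI 48), that pitch is 48 − 48 = fret 0.

0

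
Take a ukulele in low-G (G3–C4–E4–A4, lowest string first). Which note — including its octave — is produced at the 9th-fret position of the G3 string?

The open G3 string plus 9 semitones: G–G#–A–A#–B–C–C#–D–D#–E.
The walk passes from B into C once, so the octave number goes from 3 to 4.

E4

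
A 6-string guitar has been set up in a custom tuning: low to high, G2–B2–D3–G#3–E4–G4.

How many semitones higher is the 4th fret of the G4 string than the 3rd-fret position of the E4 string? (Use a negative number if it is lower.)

4 semitones

G4 at fret 4 → B4 (MIDI 71); E4 at fret 3 → G4 (MIDI 67).
71 − 67 = 4, so the two pitches are 4 semitones apart.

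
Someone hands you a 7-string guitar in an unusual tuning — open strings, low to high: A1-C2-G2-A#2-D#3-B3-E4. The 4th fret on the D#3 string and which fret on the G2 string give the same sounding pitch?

Fret 4 on D#3 is MIDI 51 + 4 = 55 (G3). On the G2 string (open MIDI 43), that pitch is 55 − 43 = fret 12.

12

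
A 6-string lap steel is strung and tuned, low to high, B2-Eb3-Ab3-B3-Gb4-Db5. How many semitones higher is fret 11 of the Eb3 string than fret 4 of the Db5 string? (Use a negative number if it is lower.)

Eb3 at fret 11 → D4 (MIDI 62); Db5 at fret 4 → F5 (MIDI 77).
62 − 77 = -15, so the two pitches are 15 semitones apart.

-15 semitones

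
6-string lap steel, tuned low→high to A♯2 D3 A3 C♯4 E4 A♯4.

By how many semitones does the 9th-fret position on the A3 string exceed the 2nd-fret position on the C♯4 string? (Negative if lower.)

A3 at fret 9 → F♯4 (MIDI 66); C♯4 at fret 2 → D♯4 (MIDI 63).
66 − 63 = 3, so the two pitches are 3 semitones apart.

3 semitones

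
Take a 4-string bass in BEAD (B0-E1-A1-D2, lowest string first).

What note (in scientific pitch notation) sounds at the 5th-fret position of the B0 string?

E1

The open B0 string plus 5 semitones: B–C–C#–D–D#–E.
The walk passes from B into C once, so the octave number goes from 0 to 1.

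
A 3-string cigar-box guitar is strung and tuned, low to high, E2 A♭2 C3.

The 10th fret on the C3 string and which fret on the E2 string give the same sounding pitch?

Fret 10 on C3 is MIDI 48 + 10 = 58 (B♭3). On the E2 string (open MIDI 40), that pitch is 58 − 40 = fret 18.

18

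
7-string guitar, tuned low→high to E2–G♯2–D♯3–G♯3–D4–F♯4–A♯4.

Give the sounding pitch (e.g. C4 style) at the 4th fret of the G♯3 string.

C4

G♯3 is MIDI 56. Adding 4 gives 60, which is C4.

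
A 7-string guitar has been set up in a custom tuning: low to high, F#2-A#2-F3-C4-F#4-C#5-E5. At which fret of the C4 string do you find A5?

21

A5 is 21 semitones above the open C4 (C–C#–D–D#–…–G–G#–A), so it sits at fret 21.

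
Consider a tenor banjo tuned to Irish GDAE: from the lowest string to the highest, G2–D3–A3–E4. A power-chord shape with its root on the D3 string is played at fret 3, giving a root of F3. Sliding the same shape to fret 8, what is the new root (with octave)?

Moving from fret 3 to fret 8 shifts the root by 5 semitones.
F3 up 5 semitones is A#3.

A#3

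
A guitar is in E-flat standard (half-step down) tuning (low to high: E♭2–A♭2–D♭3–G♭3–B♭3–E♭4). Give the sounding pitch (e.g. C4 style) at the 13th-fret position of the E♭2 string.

E3

The open E♭2 string plus 13 semitones: Eb–E–F–Gb–…–D–Eb–E.
The walk passes from B into C once, so the octave number goes from 2 to 3.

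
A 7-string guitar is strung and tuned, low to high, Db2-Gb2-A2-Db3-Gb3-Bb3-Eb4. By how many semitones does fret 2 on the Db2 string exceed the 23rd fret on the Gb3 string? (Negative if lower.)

-38 semitones

Db2 at fret 2 → Eb2 (MIDI 39); Gb3 at fret 23 → F5 (MIDI 77).
39 − 77 = -38, so the two pitches are 38 semitones apart.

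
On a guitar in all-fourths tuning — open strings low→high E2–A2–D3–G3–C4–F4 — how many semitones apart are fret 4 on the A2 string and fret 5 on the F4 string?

A2 at fret 4 → C#3 (MIDI 49); F4 at fret 5 → A#4 (MIDI 70).
49 − 70 = -21, so the two pitches are 21 semitones apart, with A#4 the higher.

21 semitones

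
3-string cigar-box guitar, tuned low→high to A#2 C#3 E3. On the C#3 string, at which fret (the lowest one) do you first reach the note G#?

7

From C#3, count semitones up the chromatic scale until reaching G#: C#–D–D#–E–F–F#–G–G# — 7 steps.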